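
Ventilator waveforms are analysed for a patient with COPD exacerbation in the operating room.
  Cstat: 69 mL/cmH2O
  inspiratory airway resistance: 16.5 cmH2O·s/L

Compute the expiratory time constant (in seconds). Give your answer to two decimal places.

1.14

τ = R × C = 16.5 × 69 mL/cmH2O = 16.5 × 0.069 L/cmH2O = 1.139 s.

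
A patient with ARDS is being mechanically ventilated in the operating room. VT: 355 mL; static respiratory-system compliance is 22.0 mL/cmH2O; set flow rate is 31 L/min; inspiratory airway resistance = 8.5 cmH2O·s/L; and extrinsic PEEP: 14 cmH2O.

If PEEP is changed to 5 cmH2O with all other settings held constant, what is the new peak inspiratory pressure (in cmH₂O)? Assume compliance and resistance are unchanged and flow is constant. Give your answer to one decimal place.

25.5

Flow: 31 L/min ÷ 60 = 0.5167 L/s.
PIP = Vt/C + R·V̇ + PEEP (constant-flow equation of motion).
Only the baseline term changes: ΔPIP = ΔPEEP = 5 − 14 = -9.0 cmH2O.
Original PIP = 355/22.0 + 8.5×0.5167 + 14 = 34.528 cmH2O; new PIP = 34.528 + (-9.0) = 25.528 cmH2O.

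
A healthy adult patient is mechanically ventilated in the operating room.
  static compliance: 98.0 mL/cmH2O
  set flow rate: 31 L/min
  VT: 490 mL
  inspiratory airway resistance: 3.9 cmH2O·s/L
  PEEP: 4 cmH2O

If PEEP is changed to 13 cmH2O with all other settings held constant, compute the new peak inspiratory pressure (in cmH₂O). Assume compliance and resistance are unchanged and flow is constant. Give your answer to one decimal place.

20.0

Flow: 31 L/min ÷ 60 = 0.5167 L/s.
PIP = Vt/C + R·V̇ + PEEP (constant-flow equation of motion).
Only the baseline term changes: ΔPIP = ΔPEEP = 13 − 4 = 9.0 cmH2O.
Original PIP = 490/98.0 + 3.9×0.5167 + 4 = 11.015 cmH2O; new PIP = 11.015 + (9.0) = 20.015 cmH2O.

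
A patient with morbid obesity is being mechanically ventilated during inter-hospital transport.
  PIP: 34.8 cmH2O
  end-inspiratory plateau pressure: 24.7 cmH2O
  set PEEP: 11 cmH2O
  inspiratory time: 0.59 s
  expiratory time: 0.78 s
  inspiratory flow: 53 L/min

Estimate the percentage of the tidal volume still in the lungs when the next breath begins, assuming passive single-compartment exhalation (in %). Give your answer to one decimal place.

Flow: 53 L/min ÷ 60 = 0.8833 L/s.
Vt = flow × Ti = 0.8833 L/s × 0.59 s × 1000 mL/L = 521.15 mL.
R = (PIP − Pplat)/V̇ = (34.8 − 24.7) / 0.8833 = 10.1/0.8833 = 11.434 cmH2O·s/L.
C = Vt/(Pplat − PEEP) = 521.15 / (24.7 − 11) = 521.15/13.7 = 38.04 mL/cmH2O.
τ = R × C = 11.434 × 0.03804 L/cmH2O = 0.4349 s.
Fraction remaining at end-expiration = e^(−Te/τ) = e^(−0.78/0.4349) = 0.1664 → 16.64%.

16.6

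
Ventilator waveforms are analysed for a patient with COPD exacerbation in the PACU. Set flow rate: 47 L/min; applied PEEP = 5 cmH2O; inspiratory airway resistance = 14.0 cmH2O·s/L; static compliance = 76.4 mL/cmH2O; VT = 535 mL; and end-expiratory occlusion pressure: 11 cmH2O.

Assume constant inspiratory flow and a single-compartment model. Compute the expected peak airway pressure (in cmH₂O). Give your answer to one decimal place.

Flow: 47 L/min ÷ 60 = 0.7833 L/s.
Total PEEP = 11 cmH2O (set 5 + intrinsic 6); this is the baseline alveolar pressure.
Equation of motion (constant flow): PIP = Vt/C + R·V̇ + PEEP.
PIP = 535/76.4 + 14.0×0.7833 + 11 = 7.003 + 10.966 + 11 = 28.969 cmH2O.

29.0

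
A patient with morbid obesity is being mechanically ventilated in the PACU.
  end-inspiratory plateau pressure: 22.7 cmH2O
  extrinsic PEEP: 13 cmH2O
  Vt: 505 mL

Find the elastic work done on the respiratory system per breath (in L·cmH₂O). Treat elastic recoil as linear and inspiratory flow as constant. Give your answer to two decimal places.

2.45

Elastic work ≈ ½ × (Pplat − PEEP) × Vt = 0.5 × (22.7 − 13) × 0.505 L = 0.5 × 9.7 × 0.505 = 2.449 L·cmH2O.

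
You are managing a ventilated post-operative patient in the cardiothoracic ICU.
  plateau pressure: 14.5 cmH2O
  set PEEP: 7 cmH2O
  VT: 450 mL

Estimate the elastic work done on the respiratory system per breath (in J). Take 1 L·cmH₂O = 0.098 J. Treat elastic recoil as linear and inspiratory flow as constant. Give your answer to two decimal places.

Elastic work ≈ ½ × (Pplat − PEEP) × Vt = 0.5 × (14.5 − 7) × 0.450 L = 0.5 × 7.5 × 0.450 = 1.688 L·cmH2O.
× 0.098 J/(L·cmH2O) → 0.1654 J.

0.17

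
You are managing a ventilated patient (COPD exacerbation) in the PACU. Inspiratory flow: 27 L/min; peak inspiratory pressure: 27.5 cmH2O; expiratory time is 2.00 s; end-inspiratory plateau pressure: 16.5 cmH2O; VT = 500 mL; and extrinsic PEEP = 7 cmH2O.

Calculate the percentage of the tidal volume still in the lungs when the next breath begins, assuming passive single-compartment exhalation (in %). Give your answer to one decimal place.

Flow: 27 L/min ÷ 60 = 0.45 L/s.
R = (PIP − Pplat)/V̇ = (27.5 − 16.5) / 0.45 = 11.0/0.45 = 24.444 cmH2O·s/L.
C = Vt/(Pplat − PEEP) = 500.0 / (16.5 − 7) = 500.0/9.5 = 52.632 mL/cmH2O.
τ = R × C = 24.444 × 0.05263 L/cmH2O = 1.286 s.
Fraction remaining at end-expiration = e^(−Te/τ) = e^(−2.00/1.286) = 0.2111 → 21.11%.

21.1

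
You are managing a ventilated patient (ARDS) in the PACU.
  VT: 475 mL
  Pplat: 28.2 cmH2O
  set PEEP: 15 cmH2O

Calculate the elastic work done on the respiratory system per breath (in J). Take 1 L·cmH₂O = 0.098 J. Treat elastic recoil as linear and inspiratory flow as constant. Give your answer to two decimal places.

Elastic work ≈ ½ × (Pplat − PEEP) × Vt = 0.5 × (28.2 − 15) × 0.475 L = 0.5 × 13.2 × 0.475 = 3.135 L·cmH2O.
× 0.098 J/(L·cmH2O) → 0.3072 J.

0.31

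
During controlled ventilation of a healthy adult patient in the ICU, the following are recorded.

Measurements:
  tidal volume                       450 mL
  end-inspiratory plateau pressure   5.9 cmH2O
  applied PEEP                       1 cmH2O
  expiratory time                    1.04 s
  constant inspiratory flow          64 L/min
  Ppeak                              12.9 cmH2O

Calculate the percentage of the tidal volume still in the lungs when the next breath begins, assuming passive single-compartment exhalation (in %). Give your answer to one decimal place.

17.8

Flow: 64 L/min ÷ 60 = 1.0667 L/s.
R = (PIP − Pplat)/V̇ = (12.9 − 5.9) / 1.0667 = 7.0/1.0667 = 6.562 cmH2O·s/L.
C = Vt/(Pplat − PEEP) = 450.0 / (5.9 − 1) = 450.0/4.9 = 91.837 mL/cmH2O.
τ = R × C = 6.562 × 0.09184 L/cmH2O = 0.6027 s.
Fraction remaining at end-expiration = e^(−Te/τ) = e^(−1.04/0.6027) = 0.1781 → 17.81%.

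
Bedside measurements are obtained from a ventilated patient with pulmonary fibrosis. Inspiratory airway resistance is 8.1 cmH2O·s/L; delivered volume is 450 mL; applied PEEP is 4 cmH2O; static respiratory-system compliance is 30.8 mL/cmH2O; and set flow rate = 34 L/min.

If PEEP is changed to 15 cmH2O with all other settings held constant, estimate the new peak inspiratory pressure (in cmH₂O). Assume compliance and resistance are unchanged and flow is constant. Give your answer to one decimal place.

34.2

Flow: 34 L/min ÷ 60 = 0.5667 L/s.
PIP = Vt/C + R·V̇ + PEEP (constant-flow equation of motion).
Only the baseline term changes: ΔPIP = ΔPEEP = 15 − 4 = 11.0 cmH2O.
Original PIP = 450/30.8 + 8.1×0.5667 + 4 = 23.201 cmH2O; new PIP = 23.201 + (11.0) = 34.201 cmH2O.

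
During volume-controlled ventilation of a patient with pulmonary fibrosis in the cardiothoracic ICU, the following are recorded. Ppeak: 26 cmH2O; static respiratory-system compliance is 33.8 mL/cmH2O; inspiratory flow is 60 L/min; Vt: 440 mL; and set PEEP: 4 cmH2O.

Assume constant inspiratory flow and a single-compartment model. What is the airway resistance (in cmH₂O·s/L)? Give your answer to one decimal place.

9.0

Flow: 60 L/min ÷ 60 = 1 L/s.
Equation of motion (constant flow): PIP = Vt/C + R·V̇ + PEEP.
R·V̇ = PIP − Vt/C − PEEP = 26 − 440/33.8 − 4 = 26 − 13.018 − 4 = 8.982 cmH2O.
R = 8.982 / 1 = 8.982 cmH2O·s/L.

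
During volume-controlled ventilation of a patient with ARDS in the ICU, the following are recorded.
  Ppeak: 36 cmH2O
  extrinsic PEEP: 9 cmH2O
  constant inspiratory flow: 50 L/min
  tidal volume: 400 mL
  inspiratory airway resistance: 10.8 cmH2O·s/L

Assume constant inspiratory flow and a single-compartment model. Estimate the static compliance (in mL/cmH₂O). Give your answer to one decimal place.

22.2

Flow: 50 L/min ÷ 60 = 0.8333 L/s.
Equation of motion (constant flow): PIP = Vt/C + R·V̇ + PEEP.
Vt/C = PIP − R·V̇ − PEEP = 36 − 10.8×0.8333 − 9 = 36 − 9.0 − 9 = 18.0 cmH2O.
C = Vt / 18.0 = 400 / 18.0 = 22.222 mL/cmH2O.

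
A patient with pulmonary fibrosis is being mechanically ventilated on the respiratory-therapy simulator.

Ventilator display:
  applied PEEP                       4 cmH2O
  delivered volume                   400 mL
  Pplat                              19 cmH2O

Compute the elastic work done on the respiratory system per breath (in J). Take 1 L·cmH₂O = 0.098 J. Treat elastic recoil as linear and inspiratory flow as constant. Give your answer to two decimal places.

0.29

Elastic work ≈ ½ × (Pplat − PEEP) × Vt = 0.5 × (19 − 4) × 0.400 L = 0.5 × 15.0 × 0.400 = 3.0 L·cmH2O.
× 0.098 J/(L·cmH2O) → 0.294 J.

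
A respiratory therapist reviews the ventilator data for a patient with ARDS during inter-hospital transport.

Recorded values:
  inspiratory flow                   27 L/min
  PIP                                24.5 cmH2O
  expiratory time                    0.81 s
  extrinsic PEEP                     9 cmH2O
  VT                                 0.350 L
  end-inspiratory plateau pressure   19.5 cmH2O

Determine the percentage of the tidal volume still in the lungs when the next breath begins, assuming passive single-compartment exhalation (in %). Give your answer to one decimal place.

11.2

Flow: 27 L/min ÷ 60 = 0.45 L/s.
R = (PIP − Pplat)/V̇ = (24.5 − 19.5) / 0.45 = 5.0/0.45 = 11.111 cmH2O·s/L.
C = Vt/(Pplat − PEEP) = 350.0 / (19.5 − 9) = 350.0/10.5 = 33.333 mL/cmH2O.
τ = R × C = 11.111 × 0.03333 L/cmH2O = 0.3703 s.
Fraction remaining at end-expiration = e^(−Te/τ) = e^(−0.81/0.3703) = 0.1122 → 11.22%.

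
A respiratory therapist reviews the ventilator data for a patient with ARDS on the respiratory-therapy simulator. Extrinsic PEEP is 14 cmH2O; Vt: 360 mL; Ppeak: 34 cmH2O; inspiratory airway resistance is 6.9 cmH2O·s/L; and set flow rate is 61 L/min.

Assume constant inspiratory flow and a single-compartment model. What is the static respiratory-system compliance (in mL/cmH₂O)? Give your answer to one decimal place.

Flow: 61 L/min ÷ 60 = 1.0167 L/s.
Equation of motion (constant flow): PIP = Vt/C + R·V̇ + PEEP.
Vt/C = PIP − R·V̇ − PEEP = 34 − 6.9×1.0167 − 14 = 34 − 7.015 − 14 = 12.985 cmH2O.
C = Vt / 12.985 = 360 / 12.985 = 27.724 mL/cmH2O.

27.7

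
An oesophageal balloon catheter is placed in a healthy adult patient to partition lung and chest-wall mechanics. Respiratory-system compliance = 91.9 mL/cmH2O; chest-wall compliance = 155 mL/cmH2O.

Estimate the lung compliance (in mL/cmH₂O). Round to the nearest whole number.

226

1/CL = 1/Crs − 1/Ccw.
1/CL = 1/91.9 − 1/155 = 0.00443.
CL = 225.73 mL/cmH2O.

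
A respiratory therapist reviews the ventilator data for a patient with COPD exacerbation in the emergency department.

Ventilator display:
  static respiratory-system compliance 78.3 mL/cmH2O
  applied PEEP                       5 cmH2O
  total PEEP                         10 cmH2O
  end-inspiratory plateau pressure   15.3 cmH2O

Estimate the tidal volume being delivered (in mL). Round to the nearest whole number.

415

End-expiratory occlusion gives total PEEP = 10 cmH2O (intrinsic PEEP = 10 − 5 = 5). Use total PEEP for the elastic gradient.
Vt = Cstat × (Pplat − PEEPtotal) = 78.3 × (15.3 − 10) = 78.3 × 5.3 = 414.99 mL.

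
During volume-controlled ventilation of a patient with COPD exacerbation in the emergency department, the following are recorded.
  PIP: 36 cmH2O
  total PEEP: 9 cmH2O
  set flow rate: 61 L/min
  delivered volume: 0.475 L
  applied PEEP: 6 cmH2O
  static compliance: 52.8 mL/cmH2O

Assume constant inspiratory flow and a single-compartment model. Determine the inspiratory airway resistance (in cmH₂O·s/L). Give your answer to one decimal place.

17.7

Flow: 61 L/min ÷ 60 = 1.0167 L/s.
Total PEEP = 9 cmH2O (set 6 + intrinsic 3); this is the baseline alveolar pressure.
Equation of motion (constant flow): PIP = Vt/C + R·V̇ + PEEP.
R·V̇ = PIP − Vt/C − PEEP = 36 − 475/52.8 − 9 = 36 − 8.996 − 9 = 18.004 cmH2O.
R = 18.004 / 1.0167 = 17.708 cmH2O·s/L.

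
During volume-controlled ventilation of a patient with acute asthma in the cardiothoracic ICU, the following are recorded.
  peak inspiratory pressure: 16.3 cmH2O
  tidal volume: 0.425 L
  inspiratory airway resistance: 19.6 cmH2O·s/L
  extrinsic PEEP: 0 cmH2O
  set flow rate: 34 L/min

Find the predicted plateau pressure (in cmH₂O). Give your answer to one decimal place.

5.2

Flow: 34 L/min ÷ 60 = 0.5667 L/s.
Pplat = PIP − Raw × flow = 16.3 − 19.6 × 0.5667 = 16.3 − 11.107 = 5.193 cmH2O.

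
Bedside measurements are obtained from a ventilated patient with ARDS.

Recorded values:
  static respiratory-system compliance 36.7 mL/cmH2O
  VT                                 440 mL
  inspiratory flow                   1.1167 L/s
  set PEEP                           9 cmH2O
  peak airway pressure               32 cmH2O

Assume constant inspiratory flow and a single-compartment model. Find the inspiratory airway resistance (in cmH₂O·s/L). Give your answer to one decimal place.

9.9

Equation of motion (constant flow): PIP = Vt/C + R·V̇ + PEEP.
R·V̇ = PIP − Vt/C − PEEP = 32 − 440/36.7 − 9 = 32 − 11.989 − 9 = 11.011 cmH2O.
R = 11.011 / 1.1167 = 9.86 cmH2O·s/L.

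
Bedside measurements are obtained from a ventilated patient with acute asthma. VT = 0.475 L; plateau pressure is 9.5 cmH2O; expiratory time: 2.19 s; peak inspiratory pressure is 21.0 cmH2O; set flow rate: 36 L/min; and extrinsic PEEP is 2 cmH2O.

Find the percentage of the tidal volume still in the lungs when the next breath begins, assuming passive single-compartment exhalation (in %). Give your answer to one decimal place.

Flow: 36 L/min ÷ 60 = 0.6 L/s.
R = (PIP − Pplat)/V̇ = (21.0 − 9.5) / 0.6 = 11.5/0.6 = 19.167 cmH2O·s/L.
C = Vt/(Pplat − PEEP) = 475.0 / (9.5 − 2) = 475.0/7.5 = 63.333 mL/cmH2O.
τ = R × C = 19.167 × 0.06333 L/cmH2O = 1.214 s.
Fraction remaining at end-expiration = e^(−Te/τ) = e^(−2.19/1.214) = 0.1646 → 16.46%.

16.5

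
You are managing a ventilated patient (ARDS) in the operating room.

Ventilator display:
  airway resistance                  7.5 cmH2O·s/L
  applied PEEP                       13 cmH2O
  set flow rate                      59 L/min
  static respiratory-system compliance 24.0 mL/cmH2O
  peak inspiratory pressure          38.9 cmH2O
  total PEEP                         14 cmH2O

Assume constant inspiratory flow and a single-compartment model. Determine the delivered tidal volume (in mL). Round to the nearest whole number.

421

Flow: 59 L/min ÷ 60 = 0.9833 L/s.
Total PEEP = 14 cmH2O (set 13 + intrinsic 1); this is the baseline alveolar pressure.
Equation of motion (constant flow): PIP = Vt/C + R·V̇ + PEEP.
Vt/C = PIP − R·V̇ − PEEP = 38.9 − 7.375 − 14 = 17.525 cmH2O.
Vt = C × 17.525 = 24.0 × 17.525 = 420.6 mL.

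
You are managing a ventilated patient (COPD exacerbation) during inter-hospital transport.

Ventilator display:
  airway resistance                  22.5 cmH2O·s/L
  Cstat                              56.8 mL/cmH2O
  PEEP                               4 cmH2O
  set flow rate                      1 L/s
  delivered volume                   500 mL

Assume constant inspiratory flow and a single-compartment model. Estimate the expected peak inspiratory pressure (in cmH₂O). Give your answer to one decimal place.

Equation of motion (constant flow): PIP = Vt/C + R·V̇ + PEEP.
PIP = 500/56.8 + 22.5×1 + 4 = 8.803 + 22.5 + 4 = 35.303 cmH2O.

35.3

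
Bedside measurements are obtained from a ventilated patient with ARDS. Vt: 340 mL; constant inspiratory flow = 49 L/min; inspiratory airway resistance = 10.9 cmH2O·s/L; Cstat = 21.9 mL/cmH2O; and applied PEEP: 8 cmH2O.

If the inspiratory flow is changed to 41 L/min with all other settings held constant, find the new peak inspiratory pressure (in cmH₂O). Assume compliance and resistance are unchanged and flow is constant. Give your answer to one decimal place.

31.0

Flow: 49 L/min ÷ 60 = 0.8167 L/s.
New flow: 41 L/min ÷ 60 = 0.6833 L/s.
PIP = Vt/C + R·V̇ + PEEP (constant-flow equation of motion).
Only the resistive term changes: ΔPIP = R × ΔV̇ = 10.9 × (0.6833 − 0.8167) = 10.9 × -0.1334 = -1.454 cmH2O.
Original PIP = 340/21.9 + 10.9×0.8167 + 8 = 32.427 cmH2O; new PIP = 32.427 + (-1.454) = 30.973 cmH2O.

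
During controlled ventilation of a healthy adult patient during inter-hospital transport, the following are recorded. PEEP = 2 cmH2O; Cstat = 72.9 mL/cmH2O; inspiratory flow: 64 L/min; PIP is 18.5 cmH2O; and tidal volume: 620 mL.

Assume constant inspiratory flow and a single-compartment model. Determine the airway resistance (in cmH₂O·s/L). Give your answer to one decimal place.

7.5

Flow: 64 L/min ÷ 60 = 1.0667 L/s.
Equation of motion (constant flow): PIP = Vt/C + R·V̇ + PEEP.
R·V̇ = PIP − Vt/C − PEEP = 18.5 − 620/72.9 − 2 = 18.5 − 8.505 − 2 = 7.995 cmH2O.
R = 7.995 / 1.0667 = 7.495 cmH2O·s/L.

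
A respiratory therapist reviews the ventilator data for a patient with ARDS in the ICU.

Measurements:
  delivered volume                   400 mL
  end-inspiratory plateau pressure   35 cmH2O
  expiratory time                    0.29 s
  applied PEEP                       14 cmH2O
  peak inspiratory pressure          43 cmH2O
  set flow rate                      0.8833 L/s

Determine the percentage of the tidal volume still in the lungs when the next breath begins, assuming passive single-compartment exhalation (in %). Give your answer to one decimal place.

R = (PIP − Pplat)/V̇ = (43 − 35) / 0.8833 = 8.0/0.8833 = 9.057 cmH2O·s/L.
C = Vt/(Pplat − PEEP) = 400.0 / (35 − 14) = 400.0/21.0 = 19.048 mL/cmH2O.
τ = R × C = 9.057 × 0.01905 L/cmH2O = 0.1725 s.
Fraction remaining at end-expiration = e^(−Te/τ) = e^(−0.29/0.1725) = 0.1862 → 18.62%.

18.6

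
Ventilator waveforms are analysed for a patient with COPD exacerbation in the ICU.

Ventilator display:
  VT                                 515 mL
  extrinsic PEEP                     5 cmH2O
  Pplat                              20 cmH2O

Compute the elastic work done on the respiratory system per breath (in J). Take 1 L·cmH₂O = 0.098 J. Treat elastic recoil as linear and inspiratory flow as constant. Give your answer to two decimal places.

0.38

Elastic work ≈ ½ × (Pplat − PEEP) × Vt = 0.5 × (20 − 5) × 0.515 L = 0.5 × 15.0 × 0.515 = 3.863 L·cmH2O.
× 0.098 J/(L·cmH2O) → 0.3786 J.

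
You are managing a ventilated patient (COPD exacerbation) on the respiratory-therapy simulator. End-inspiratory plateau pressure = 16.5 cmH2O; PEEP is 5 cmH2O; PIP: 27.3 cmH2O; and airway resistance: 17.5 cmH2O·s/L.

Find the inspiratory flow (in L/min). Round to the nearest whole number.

37

flow = (PIP − Pplat) / Raw = (27.3 − 16.5) / 17.5 = 0.6171 L/s × 60 = 37.026 L/min.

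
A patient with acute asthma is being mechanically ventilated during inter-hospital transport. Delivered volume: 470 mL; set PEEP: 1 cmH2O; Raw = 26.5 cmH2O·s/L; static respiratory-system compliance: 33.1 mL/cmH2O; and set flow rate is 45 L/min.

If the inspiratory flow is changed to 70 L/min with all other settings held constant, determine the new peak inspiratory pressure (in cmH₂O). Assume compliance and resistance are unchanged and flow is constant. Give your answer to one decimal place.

46.1

Flow: 45 L/min ÷ 60 = 0.75 L/s.
New flow: 70 L/min ÷ 60 = 1.1667 L/s.
PIP = Vt/C + R·V̇ + PEEP (constant-flow equation of motion).
Only the resistive term changes: ΔPIP = R × ΔV̇ = 26.5 × (1.1667 − 0.75) = 26.5 × 0.4167 = 11.043 cmH2O.
Original PIP = 470/33.1 + 26.5×0.75 + 1 = 35.074 cmH2O; new PIP = 35.074 + (11.043) = 46.117 cmH2O.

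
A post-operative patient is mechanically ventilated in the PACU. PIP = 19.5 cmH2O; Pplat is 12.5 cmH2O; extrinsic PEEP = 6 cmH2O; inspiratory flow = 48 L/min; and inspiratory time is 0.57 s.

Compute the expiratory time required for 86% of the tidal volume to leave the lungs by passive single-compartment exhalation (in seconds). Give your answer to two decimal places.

1.21

Flow: 48 L/min ÷ 60 = 0.8 L/s.
Vt = flow × Ti = 0.8 L/s × 0.57 s × 1000 mL/L = 456.0 mL.
R = (PIP − Pplat)/V̇ = (19.5 − 12.5) / 0.8 = 7.0/0.8 = 8.75 cmH2O·s/L.
C = Vt/(Pplat − PEEP) = 456.0 / (12.5 − 6) = 456.0/6.5 = 70.154 mL/cmH2O.
τ = R × C = 8.75 × 0.07015 L/cmH2O = 0.6138 s.
t = −τ·ln(1 − 0.86) = −0.6138·ln(0.14) = 1.207 s.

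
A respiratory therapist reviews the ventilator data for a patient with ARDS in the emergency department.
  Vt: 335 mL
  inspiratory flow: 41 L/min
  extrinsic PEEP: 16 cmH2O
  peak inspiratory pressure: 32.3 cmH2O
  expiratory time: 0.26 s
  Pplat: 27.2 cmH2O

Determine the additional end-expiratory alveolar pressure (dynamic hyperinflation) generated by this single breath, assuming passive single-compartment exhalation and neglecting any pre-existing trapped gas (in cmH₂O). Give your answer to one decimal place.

Flow: 41 L/min ÷ 60 = 0.6833 L/s.
R = (PIP − Pplat)/V̇ = (32.3 − 27.2) / 0.6833 = 5.1/0.6833 = 7.464 cmH2O·s/L.
C = Vt/(Pplat − PEEP) = 335.0 / (27.2 − 16) = 335.0/11.2 = 29.911 mL/cmH2O.
τ = R × C = 7.464 × 0.02991 L/cmH2O = 0.2232 s.
Fraction remaining = e^(−Te/τ) = e^(−0.26/0.2232) = 0.312; trapped volume = 335.0 × 0.312 = 104.52 mL.
Additional alveolar pressure from trapping ≈ V_trapped / C = 104.52 / 29.911 = 3.494 cmH2O.

3.5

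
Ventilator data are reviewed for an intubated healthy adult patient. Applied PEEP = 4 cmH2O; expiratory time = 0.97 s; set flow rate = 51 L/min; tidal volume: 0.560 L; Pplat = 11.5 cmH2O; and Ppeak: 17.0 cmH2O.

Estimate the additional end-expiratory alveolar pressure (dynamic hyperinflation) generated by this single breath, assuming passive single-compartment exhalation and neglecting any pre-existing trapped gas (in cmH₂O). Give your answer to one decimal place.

1.0

Flow: 51 L/min ÷ 60 = 0.85 L/s.
R = (PIP − Pplat)/V̇ = (17.0 − 11.5) / 0.85 = 5.5/0.85 = 6.471 cmH2O·s/L.
C = Vt/(Pplat − PEEP) = 560.0 / (11.5 − 4) = 560.0/7.5 = 74.667 mL/cmH2O.
τ = R × C = 6.471 × 0.07467 L/cmH2O = 0.4832 s.
Fraction remaining = e^(−Te/τ) = e^(−0.97/0.4832) = 0.1343; trapped volume = 560.0 × 0.1343 = 75.208 mL.
Additional alveolar pressure from trapping ≈ V_trapped / C = 75.208 / 74.667 = 1.007 cmH2O.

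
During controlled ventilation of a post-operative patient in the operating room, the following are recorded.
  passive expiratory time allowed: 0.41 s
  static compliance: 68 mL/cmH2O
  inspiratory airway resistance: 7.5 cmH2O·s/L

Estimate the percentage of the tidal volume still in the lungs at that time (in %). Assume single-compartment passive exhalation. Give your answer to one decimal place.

τ = R × C = 7.5 × 68 mL/cmH2O = 7.5 × 0.068 L/cmH2O = 0.51 s.
Passive exhalation: V(t)/V₀ = e^(−t/τ) = e^(−0.41/0.51) = 0.4476.
Fraction remaining = 0.4476 → 44.76%.

44.8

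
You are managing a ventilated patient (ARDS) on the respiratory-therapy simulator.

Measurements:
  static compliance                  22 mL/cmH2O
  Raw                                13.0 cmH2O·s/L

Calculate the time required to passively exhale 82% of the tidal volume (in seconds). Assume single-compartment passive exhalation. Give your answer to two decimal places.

τ = R × C = 13.0 × 22 mL/cmH2O = 13.0 × 0.022 L/cmH2O = 0.286 s.
Exhaled fraction f = 1 − e^(−t/τ) → t = −τ·ln(1 − f) = −0.286·ln(0.18) = 0.4904 s.

0.49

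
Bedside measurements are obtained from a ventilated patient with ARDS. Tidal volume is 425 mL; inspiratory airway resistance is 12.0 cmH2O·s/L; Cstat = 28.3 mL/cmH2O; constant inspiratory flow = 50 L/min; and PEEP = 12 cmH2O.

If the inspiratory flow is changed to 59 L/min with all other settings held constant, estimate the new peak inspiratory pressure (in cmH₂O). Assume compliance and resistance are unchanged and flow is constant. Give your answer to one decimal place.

Flow: 50 L/min ÷ 60 = 0.8333 L/s.
New flow: 59 L/min ÷ 60 = 0.9833 L/s.
PIP = Vt/C + R·V̇ + PEEP (constant-flow equation of motion).
Only the resistive term changes: ΔPIP = R × ΔV̇ = 12.0 × (0.9833 − 0.8333) = 12.0 × 0.15 = 1.8 cmH2O.
Original PIP = 425/28.3 + 12.0×0.8333 + 12 = 37.017 cmH2O; new PIP = 37.017 + (1.8) = 38.817 cmH2O.

38.8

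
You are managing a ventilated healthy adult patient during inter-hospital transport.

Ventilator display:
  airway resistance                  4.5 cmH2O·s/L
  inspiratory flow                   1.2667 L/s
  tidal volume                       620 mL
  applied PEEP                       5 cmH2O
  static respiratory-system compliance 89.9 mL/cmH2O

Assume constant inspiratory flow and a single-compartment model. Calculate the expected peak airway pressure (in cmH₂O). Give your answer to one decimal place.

Equation of motion (constant flow): PIP = Vt/C + R·V̇ + PEEP.
PIP = 620/89.9 + 4.5×1.2667 + 5 = 6.897 + 5.7 + 5 = 17.597 cmH2O.

17.6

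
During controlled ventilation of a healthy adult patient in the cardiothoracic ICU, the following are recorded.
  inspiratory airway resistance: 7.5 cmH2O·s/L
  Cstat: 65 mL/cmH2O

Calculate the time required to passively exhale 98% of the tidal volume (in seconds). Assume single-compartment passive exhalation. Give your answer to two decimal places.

τ = R × C = 7.5 × 65 mL/cmH2O = 7.5 × 0.065 L/cmH2O = 0.4875 s.
Exhaled fraction f = 1 − e^(−t/τ) → t = −τ·ln(1 − f) = −0.4875·ln(0.02) = 1.907 s.

1.91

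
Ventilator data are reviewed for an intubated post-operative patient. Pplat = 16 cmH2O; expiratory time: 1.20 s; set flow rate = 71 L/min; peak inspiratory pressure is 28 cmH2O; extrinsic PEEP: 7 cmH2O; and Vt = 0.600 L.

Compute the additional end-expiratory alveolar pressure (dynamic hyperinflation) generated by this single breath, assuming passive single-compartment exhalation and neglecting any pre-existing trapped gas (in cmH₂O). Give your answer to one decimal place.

1.5

Flow: 71 L/min ÷ 60 = 1.1833 L/s.
R = (PIP − Pplat)/V̇ = (28 − 16) / 1.1833 = 12.0/1.1833 = 10.141 cmH2O·s/L.
C = Vt/(Pplat − PEEP) = 600.0 / (16 − 7) = 600.0/9.0 = 66.667 mL/cmH2O.
τ = R × C = 10.141 × 0.06667 L/cmH2O = 0.6761 s.
Fraction remaining = e^(−Te/τ) = e^(−1.20/0.6761) = 0.1695; trapped volume = 600.0 × 0.1695 = 101.7 mL.
Additional alveolar pressure from trapping ≈ V_trapped / C = 101.7 / 66.667 = 1.525 cmH2O.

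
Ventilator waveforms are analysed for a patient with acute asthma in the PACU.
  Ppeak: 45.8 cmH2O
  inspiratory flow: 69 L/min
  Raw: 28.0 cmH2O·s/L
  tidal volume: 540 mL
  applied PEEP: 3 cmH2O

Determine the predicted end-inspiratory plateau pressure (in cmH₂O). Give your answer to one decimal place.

13.6

Flow: 69 L/min ÷ 60 = 1.15 L/s.
Pplat = PIP − Raw × flow = 45.8 − 28.0 × 1.15 = 45.8 − 32.2 = 13.6 cmH2O.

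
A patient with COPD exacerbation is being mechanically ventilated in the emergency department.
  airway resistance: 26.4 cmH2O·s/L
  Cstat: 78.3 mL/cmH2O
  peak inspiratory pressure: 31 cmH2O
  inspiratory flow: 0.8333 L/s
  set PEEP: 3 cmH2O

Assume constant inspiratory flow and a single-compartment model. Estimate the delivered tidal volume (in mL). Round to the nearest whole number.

470

Equation of motion (constant flow): PIP = Vt/C + R·V̇ + PEEP.
Vt/C = PIP − R·V̇ − PEEP = 31 − 21.999 − 3 = 6.001 cmH2O.
Vt = C × 6.001 = 78.3 × 6.001 = 469.88 mL.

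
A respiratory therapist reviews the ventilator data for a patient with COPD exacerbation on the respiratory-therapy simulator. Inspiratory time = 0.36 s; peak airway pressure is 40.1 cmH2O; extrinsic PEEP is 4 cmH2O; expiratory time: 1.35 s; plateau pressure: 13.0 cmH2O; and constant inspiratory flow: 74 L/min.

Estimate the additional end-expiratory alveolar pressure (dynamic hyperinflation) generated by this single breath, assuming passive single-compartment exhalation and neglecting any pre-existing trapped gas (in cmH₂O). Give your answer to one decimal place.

2.6

Flow: 74 L/min ÷ 60 = 1.2333 L/s.
Vt = flow × Ti = 1.2333 L/s × 0.36 s × 1000 mL/L = 443.99 mL.
R = (PIP − Pplat)/V̇ = (40.1 − 13.0) / 1.2333 = 27.1/1.2333 = 21.974 cmH2O·s/L.
C = Vt/(Pplat − PEEP) = 443.99 / (13.0 − 4) = 443.99/9.0 = 49.332 mL/cmH2O.
τ = R × C = 21.974 × 0.04933 L/cmH2O = 1.084 s.
Fraction remaining = e^(−Te/τ) = e^(−1.35/1.084) = 0.2878; trapped volume = 443.99 × 0.2878 = 127.78 mL.
Additional alveolar pressure from trapping ≈ V_trapped / C = 127.78 / 49.332 = 2.59 cmH2O.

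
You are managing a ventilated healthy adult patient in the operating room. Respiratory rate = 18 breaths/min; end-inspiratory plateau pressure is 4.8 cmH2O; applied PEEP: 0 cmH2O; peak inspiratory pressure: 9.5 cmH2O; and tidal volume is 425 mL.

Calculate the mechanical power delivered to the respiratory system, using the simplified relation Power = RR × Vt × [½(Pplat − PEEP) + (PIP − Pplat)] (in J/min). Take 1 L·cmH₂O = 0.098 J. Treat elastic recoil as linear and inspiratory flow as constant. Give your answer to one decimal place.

5.3

Per-breath work = Vt × [½(Pplat−PEEP) + (PIP−Pplat)] = 0.425 × [0.5×4.8 + 4.7] = 0.425 × 7.1 = 3.018 L·cmH2O.
Power = 18 × 3.018 = 54.324 L·cmH2O/min.
× 0.098 J/(L·cmH2O) → 5.324 J/min.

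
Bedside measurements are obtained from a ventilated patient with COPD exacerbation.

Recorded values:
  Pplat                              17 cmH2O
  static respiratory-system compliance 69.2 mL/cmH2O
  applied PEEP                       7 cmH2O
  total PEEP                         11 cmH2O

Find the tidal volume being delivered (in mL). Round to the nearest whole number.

415

End-expiratory occlusion gives total PEEP = 11 cmH2O (intrinsic PEEP = 11 − 7 = 4). Use total PEEP for the elastic gradient.
Vt = Cstat × (Pplat − PEEPtotal) = 69.2 × (17 − 11) = 69.2 × 6.0 = 415.2 mL.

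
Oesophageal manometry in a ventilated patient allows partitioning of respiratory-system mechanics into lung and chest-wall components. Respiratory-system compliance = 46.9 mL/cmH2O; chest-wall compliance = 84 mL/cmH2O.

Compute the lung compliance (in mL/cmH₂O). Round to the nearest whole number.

1/CL = 1/Crs − 1/Ccw.
1/CL = 1/46.9 − 1/84 = 0.009417.
CL = 106.19 mL/cmH2O.

106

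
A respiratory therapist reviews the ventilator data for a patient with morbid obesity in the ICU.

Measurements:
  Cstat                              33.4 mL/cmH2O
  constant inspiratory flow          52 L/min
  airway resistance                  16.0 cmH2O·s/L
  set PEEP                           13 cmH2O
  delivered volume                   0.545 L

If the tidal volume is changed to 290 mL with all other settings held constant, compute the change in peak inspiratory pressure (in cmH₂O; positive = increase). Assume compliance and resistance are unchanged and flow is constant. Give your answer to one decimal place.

PIP = Vt/C + R·V̇ + PEEP (constant-flow equation of motion).
Only the elastic term changes: ΔPIP = ΔVt / C = (290 − 545) / 33.4 = -7.635 cmH2O.

-7.6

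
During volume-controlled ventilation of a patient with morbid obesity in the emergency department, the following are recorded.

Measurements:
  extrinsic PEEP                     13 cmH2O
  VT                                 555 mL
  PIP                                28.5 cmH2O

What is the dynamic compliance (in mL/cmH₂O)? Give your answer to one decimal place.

Dynamic compliance = Vt / (PIP − PEEP) = 555 / (28.5 − 13) = 555 / 15.5 = 35.806 mL/cmH2O.

35.8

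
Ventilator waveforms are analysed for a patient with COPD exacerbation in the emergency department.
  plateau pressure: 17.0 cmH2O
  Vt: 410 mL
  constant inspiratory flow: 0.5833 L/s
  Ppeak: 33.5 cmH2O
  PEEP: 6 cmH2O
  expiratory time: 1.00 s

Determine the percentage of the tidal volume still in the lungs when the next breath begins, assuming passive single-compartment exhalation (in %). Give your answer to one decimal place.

38.7

R = (PIP − Pplat)/V̇ = (33.5 − 17.0) / 0.5833 = 16.5/0.5833 = 28.287 cmH2O·s/L.
C = Vt/(Pplat − PEEP) = 410.0 / (17.0 − 6) = 410.0/11.0 = 37.273 mL/cmH2O.
τ = R × C = 28.287 × 0.03727 L/cmH2O = 1.054 s.
Fraction remaining at end-expiration = e^(−Te/τ) = e^(−1.00/1.054) = 0.3872 → 38.72%.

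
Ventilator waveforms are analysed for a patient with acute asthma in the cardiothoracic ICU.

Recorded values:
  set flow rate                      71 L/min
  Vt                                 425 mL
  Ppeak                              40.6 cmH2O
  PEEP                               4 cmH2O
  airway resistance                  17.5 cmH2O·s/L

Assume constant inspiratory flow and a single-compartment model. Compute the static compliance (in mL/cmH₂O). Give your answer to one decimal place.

26.7

Flow: 71 L/min ÷ 60 = 1.1833 L/s.
Equation of motion (constant flow): PIP = Vt/C + R·V̇ + PEEP.
Vt/C = PIP − R·V̇ − PEEP = 40.6 − 17.5×1.1833 − 4 = 40.6 − 20.708 − 4 = 15.892 cmH2O.
C = Vt / 15.892 = 425 / 15.892 = 26.743 mL/cmH2O.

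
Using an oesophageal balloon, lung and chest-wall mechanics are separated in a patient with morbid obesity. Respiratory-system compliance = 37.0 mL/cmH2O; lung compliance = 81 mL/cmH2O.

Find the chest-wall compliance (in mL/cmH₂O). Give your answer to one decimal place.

68.1

1/Ccw = 1/Crs − 1/CL.
1/Ccw = 1/37.0 − 1/81 = 0.01468.
Ccw = 68.12 mL/cmH2O.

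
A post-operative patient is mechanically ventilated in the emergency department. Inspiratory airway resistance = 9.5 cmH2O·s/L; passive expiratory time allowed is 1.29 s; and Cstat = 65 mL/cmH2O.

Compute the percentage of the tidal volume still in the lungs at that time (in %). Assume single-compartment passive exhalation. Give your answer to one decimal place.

12.4

τ = R × C = 9.5 × 65 mL/cmH2O = 9.5 × 0.065 L/cmH2O = 0.6175 s.
Passive exhalation: V(t)/V₀ = e^(−t/τ) = e^(−1.29/0.6175) = 0.1238.
Fraction remaining = 0.1238 → 12.38%.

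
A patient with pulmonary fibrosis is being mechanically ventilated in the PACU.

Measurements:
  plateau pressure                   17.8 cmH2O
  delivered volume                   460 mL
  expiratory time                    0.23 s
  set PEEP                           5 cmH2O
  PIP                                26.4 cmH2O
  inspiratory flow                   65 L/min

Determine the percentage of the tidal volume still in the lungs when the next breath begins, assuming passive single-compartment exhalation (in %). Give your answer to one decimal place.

44.7

Flow: 65 L/min ÷ 60 = 1.0833 L/s.
R = (PIP − Pplat)/V̇ = (26.4 − 17.8) / 1.0833 = 8.6/1.0833 = 7.939 cmH2O·s/L.
C = Vt/(Pplat − PEEP) = 460.0 / (17.8 − 5) = 460.0/12.8 = 35.938 mL/cmH2O.
τ = R × C = 7.939 × 0.03594 L/cmH2O = 0.2853 s.
Fraction remaining at end-expiration = e^(−Te/τ) = e^(−0.23/0.2853) = 0.4466 → 44.66%.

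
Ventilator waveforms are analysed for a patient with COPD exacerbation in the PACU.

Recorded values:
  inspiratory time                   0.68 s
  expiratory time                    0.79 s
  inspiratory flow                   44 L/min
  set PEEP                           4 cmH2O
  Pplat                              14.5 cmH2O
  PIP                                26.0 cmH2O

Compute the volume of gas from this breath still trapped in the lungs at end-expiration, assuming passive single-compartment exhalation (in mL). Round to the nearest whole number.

173

Flow: 44 L/min ÷ 60 = 0.7333 L/s.
Vt = flow × Ti = 0.7333 L/s × 0.68 s × 1000 mL/L = 498.64 mL.
R = (PIP − Pplat)/V̇ = (26.0 − 14.5) / 0.7333 = 11.5/0.7333 = 15.683 cmH2O·s/L.
C = Vt/(Pplat − PEEP) = 498.64 / (14.5 − 4) = 498.64/10.5 = 47.49 mL/cmH2O.
τ = R × C = 15.683 × 0.04749 L/cmH2O = 0.7448 s.
Fraction remaining = e^(−Te/τ) = e^(−0.79/0.7448) = 0.3462.
Trapped volume = 498.64 × 0.3462 = 172.63 mL.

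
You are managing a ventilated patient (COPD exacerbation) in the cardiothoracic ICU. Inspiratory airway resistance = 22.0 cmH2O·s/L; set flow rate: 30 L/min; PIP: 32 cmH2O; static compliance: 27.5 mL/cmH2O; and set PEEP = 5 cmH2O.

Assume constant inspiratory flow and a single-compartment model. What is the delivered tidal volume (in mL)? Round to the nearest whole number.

440

Flow: 30 L/min ÷ 60 = 0.5 L/s.
Equation of motion (constant flow): PIP = Vt/C + R·V̇ + PEEP.
Vt/C = PIP − R·V̇ − PEEP = 32 − 11.0 − 5 = 16.0 cmH2O.
Vt = C × 16.0 = 27.5 × 16.0 = 440.0 mL.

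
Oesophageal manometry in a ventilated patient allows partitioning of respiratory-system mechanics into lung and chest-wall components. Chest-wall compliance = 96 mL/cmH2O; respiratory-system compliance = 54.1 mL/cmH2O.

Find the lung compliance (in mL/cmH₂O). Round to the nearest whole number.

1/CL = 1/Crs − 1/Ccw.
1/CL = 1/54.1 − 1/96 = 0.008068.
CL = 123.95 mL/cmH2O.

124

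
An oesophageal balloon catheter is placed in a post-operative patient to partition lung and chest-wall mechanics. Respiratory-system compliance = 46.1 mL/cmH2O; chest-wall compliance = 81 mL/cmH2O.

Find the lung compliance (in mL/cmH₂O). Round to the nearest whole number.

1/CL = 1/Crs − 1/Ccw.
1/CL = 1/46.1 − 1/81 = 0.009346.
CL = 107.0 mL/cmH2O.

107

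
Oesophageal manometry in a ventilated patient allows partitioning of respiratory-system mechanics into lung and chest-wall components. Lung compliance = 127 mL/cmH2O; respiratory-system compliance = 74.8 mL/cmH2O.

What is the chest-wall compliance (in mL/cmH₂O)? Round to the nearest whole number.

182

1/Ccw = 1/Crs − 1/CL.
1/Ccw = 1/74.8 − 1/127 = 0.005495.
Ccw = 181.98 mL/cmH2O.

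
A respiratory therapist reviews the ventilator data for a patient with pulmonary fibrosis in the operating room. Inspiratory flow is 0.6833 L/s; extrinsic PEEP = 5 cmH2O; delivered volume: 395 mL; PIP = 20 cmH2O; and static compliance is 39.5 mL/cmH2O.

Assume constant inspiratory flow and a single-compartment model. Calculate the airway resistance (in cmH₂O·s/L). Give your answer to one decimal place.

7.3

Equation of motion (constant flow): PIP = Vt/C + R·V̇ + PEEP.
R·V̇ = PIP − Vt/C − PEEP = 20 − 395/39.5 − 5 = 20 − 10.0 − 5 = 5.0 cmH2O.
R = 5.0 / 0.6833 = 7.317 cmH2O·s/L.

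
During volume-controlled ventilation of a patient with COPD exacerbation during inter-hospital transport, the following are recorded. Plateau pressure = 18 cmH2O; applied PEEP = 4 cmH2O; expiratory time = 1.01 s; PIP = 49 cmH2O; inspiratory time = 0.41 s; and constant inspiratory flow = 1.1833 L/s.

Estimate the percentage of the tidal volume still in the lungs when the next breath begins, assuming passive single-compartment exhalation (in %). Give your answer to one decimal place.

Vt = flow × Ti = 1.1833 L/s × 0.41 s × 1000 mL/L = 485.15 mL.
R = (PIP − Pplat)/V̇ = (49 − 18) / 1.1833 = 31.0/1.1833 = 26.198 cmH2O·s/L.
C = Vt/(Pplat − PEEP) = 485.15 / (18 − 4) = 485.15/14.0 = 34.654 mL/cmH2O.
τ = R × C = 26.198 × 0.03465 L/cmH2O = 0.9078 s.
Fraction remaining at end-expiration = e^(−Te/τ) = e^(−1.01/0.9078) = 0.3287 → 32.87%.

32.9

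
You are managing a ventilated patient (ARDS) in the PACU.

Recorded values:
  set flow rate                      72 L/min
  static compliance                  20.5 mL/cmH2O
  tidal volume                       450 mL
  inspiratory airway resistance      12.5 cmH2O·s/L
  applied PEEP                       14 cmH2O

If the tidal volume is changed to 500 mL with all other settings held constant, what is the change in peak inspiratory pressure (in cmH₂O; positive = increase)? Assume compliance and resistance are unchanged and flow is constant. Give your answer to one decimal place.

2.4

PIP = Vt/C + R·V̇ + PEEP (constant-flow equation of motion).
Only the elastic term changes: ΔPIP = ΔVt / C = (500 − 450) / 20.5 = 2.439 cmH2O.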